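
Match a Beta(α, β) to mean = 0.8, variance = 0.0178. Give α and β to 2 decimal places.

By moment matching, α+β = μ(1−μ)/σ² − 1 = (0.8·0.2)/0.0178 − 1 = 8.9888 − 1 = 7.9888.
Since α/(α+β) = μ, α = 0.8·7.9888 = 6.39 and β = 0.2·7.9888 = 1.60.

α = 6.39, β = 1.60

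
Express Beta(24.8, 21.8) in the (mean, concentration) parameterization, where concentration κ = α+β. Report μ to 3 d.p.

μ = 0.532, κ = 46.6

κ = α+β = 24.8+21.8 = 46.6; μ = α/κ = 24.8/46.6 = 0.532.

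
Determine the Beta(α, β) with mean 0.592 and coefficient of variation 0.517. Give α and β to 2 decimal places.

α = 0.93, β = 0.64

Var = (CV·μ)² = (0.517×0.592)² = 0.093675.
α+β = μ(1−μ)/Var − 1 = 0.241536/0.093675 − 1 = 1.5784.
Thus α = 0.592·1.5784 = 0.93 and β = 0.408·1.5784 = 0.64.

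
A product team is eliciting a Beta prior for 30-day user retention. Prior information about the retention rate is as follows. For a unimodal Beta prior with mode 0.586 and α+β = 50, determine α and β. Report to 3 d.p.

Since the density peak of Beta(α,β) is at (α−1)/(α+β−2),
α = 1 + 0.586(50−2) = 29.128 and β = 50 − 29.128 = 20.872.

α = 29.128, β = 20.872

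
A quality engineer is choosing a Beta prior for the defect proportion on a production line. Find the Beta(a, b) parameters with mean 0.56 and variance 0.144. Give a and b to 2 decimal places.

a = 0.40, b = 0.31

Let s = a+b. The Beta variance is μ(1−μ)/(s+1).
So s+1 = μ(1−μ)/σ² = (0.56×0.44)/0.144 = 0.2464/0.144 = 1.7111, giving s = 0.7111.
Then a = μs = 0.56×0.7111 = 0.40 and b = (1−μ)s = 0.44×0.7111 = 0.31.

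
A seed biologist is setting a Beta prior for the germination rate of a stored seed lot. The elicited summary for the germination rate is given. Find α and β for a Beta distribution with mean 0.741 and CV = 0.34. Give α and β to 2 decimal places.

α = 1.50, β = 0.52

σ = CV·μ = 0.34×0.741 = 0.25194, so σ² = 0.063474.
s+1 = μ(1−μ)/σ² = 0.191919/0.063474 = 3.0236, so s = α+β = 2.0236.
α = μs = 1.50, β = (1−μ)s = 0.52.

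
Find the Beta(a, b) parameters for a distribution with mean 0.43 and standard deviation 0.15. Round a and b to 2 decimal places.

First σ² = 0.0225. Setting a = μn, b = (1−μ)n with n = a+b,
μ(1−μ)/(n+1) = 0.0225 ⇒ n+1 = 0.2451/0.0225 = 10.8933 ⇒ n = 9.8933.
Hence a = 0.43×9.8933 = 4.25, b = 0.57×9.8933 = 5.64.

a = 4.25, b = 5.64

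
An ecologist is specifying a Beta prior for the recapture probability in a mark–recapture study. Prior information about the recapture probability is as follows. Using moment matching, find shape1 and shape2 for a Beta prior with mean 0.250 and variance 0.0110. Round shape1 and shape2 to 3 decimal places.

shape1 = 4.011, shape2 = 12.034

Write ν = shape1+shape2; then shape1 = μν and Var = μ(1−μ)/(ν+1).
ν = μ(1−μ)/Var − 1 = 0.187500/0.0110 − 1 = 16.0455.
shape1 = 0.250·16.0455 = 4.011, shape2 = 0.750·16.0455 = 12.034.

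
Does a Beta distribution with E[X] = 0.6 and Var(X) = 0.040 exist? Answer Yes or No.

For any Beta, Var(X) < E[X]·(1−E[X]).
Here μ(1−μ) = 0.6×0.4 = 0.24, and 0.040 < 0.24.

Yes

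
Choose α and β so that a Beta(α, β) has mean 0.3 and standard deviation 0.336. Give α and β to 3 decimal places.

α = 0.258, β = 0.602

σ² = 0.336² = 0.112896.
With s = α+β, Var = μ(1−μ)/(s+1), so s+1 = (0.3×0.7)/0.112896 = 1.8601 and s = 0.8601.
α = μs = 0.258, β = (1−μ)s = 0.602.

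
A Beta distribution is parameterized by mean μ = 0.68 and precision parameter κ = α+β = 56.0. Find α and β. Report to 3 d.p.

α = 38.080, β = 17.920

Split κ in proportion μ : (1−μ): α = 0.68·56.0 = 38.080, β = 56.0 − 38.080 = 17.920.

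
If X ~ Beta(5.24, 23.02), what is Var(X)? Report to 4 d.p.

0.0052

α+β = 28.26 and αβ = 120.6248, so Var = αβ/[(α+β)²(α+β+1)] = 120.6248/23367.843576 = 0.0052.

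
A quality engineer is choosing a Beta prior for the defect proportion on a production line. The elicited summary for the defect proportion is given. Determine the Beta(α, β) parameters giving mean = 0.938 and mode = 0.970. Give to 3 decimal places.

α = 27.554, β = 1.821

With s = α+β: μ = α/s and mode = (α−1)/(s−2). Eliminating α = μs,
μs − 1 = m(s−2) ⇒ s(μ−m) = 1−2m ⇒ s = -0.940/-0.032 = 29.3750.
So α = μs = 27.554, β = (1−μ)s = 1.821.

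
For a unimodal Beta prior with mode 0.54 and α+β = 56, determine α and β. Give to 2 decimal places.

α = 30.16, β = 25.84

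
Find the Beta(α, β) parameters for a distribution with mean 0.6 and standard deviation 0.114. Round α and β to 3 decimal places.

α = 10.480, β = 6.987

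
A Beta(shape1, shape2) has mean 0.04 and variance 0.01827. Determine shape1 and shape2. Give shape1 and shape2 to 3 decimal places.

shape1 = 0.044, shape2 = 1.058

By moment matching, shape1+shape2 = μ(1−μ)/σ² − 1 = (0.04·0.96)/0.01827 − 1 = 2.1018 − 1 = 1.1018.
Since shape1/(shape1+shape2) = μ, shape1 = 0.04·1.1018 = 0.044 and shape2 = 0.96·1.1018 = 1.058.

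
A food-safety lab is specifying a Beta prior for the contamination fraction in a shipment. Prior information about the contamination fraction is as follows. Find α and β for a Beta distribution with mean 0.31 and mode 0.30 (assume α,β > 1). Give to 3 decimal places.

With s = α+β: μ = α/s and mode = (α−1)/(s−2). Eliminating α = μs,
μs − 1 = m(s−2) ⇒ s(μ−m) = 1−2m ⇒ s = 0.40/0.01 = 40.0000.
So α = μs = 12.400, β = (1−μ)s = 27.600.

α = 12.400, β = 27.600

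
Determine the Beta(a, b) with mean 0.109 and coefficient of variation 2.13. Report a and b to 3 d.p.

σ = CV·μ = 2.13×0.109 = 0.23217, so σ² = 0.053903.
s+1 = μ(1−μ)/σ² = 0.097119/0.053903 = 1.8017, so s = a+b = 0.8017.
a = μs = 0.087, b = (1−μ)s = 0.714.

a = 0.087, b = 0.714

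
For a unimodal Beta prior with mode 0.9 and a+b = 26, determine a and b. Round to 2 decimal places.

a = 22.60, b = 3.40

Since the density peak of Beta(a,b) is at (a−1)/(a+b−2),
a = 1 + 0.9(26−2) = 22.60 and b = 26 − 22.60 = 3.40.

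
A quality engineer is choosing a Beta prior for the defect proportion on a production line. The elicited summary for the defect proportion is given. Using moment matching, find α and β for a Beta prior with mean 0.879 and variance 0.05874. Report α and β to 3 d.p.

α = 0.713, β = 0.098

By moment matching, α+β = μ(1−μ)/σ² − 1 = (0.879·0.121)/0.05874 − 1 = 1.8107 − 1 = 0.8107.
Since α/(α+β) = μ, α = 0.879·0.8107 = 0.713 and β = 0.121·0.8107 = 0.098.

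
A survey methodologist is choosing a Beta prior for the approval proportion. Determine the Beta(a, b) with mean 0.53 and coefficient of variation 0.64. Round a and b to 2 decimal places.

σ = CV·μ = 0.64×0.53 = 0.33920, so σ² = 0.115057.
s+1 = μ(1−μ)/σ² = 0.2491/0.115057 = 2.1650, so s = a+b = 1.1650.
a = μs = 0.62, b = (1−μ)s = 0.55.

a = 0.62, b = 0.55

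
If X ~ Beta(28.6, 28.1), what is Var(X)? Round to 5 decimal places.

0.00433

α+β = 56.7 and αβ = 803.66, so Var = αβ/[(α+β)²(α+β+1)] = 803.66/185499.153 = 0.00433.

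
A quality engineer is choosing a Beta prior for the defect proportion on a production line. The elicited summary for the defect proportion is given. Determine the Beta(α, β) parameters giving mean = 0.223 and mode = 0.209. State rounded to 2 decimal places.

α = 9.27, β = 32.30

Let s = α+β. Mean gives α = μs = 0.223s; mode gives (α−1)/(s−2) = 0.209.
Substituting: 0.223s − 1 = 0.209(s−2) = 0.209s − 0.418, so 0.014s = 0.582 and s = 41.5714.
Then α = 0.223×41.5714 = 9.27 and β = s−α = 32.30.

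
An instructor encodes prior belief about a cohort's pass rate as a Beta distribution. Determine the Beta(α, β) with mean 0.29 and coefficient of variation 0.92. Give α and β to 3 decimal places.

α = 0.549, β = 1.344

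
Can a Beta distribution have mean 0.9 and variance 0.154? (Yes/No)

The Beta variance bound is σ² < μ(1−μ).
Here μ(1−μ) = 0.9×0.1 = 0.09, and 0.154 ≥ 0.09.

No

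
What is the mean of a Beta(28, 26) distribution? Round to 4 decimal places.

E[X] = α/(α+β) = 28/54 = 0.5185.

0.5185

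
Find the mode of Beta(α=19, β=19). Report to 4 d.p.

0.5000

The density x^(α−1)(1−x)^(β−1) is maximised at (α−1)/(α+β−2) = 18/36 = 0.5000.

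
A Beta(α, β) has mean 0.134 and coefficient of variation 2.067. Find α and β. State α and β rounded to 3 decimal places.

α = 0.069, β = 0.444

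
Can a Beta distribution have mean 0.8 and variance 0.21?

No

The Beta variance bound is σ² < μ(1−μ).
Here μ(1−μ) = 0.8×0.2 = 0.16, and 0.21 ≥ 0.16.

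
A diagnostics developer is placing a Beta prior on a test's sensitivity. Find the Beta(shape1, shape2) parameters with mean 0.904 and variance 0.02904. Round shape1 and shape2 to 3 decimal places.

Let s = shape1+shape2. The Beta variance is μ(1−μ)/(s+1).
So s+1 = μ(1−μ)/σ² = (0.904×0.096)/0.02904 = 0.086784/0.02904 = 2.9884, giving s = 1.9884.
Then shape1 = μs = 0.904×1.9884 = 1.798 and shape2 = (1−μ)s = 0.096×1.9884 = 0.191.

shape1 = 1.798, shape2 = 0.191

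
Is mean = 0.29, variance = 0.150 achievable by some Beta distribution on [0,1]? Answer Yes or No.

Yes

A Beta with mean μ has variance μ(1−μ)/(α+β+1) < μ(1−μ).
Here μ(1−μ) = 0.29×0.71 = 0.2059, and 0.150 < 0.2059.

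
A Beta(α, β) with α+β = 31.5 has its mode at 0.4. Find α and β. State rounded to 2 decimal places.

For α,β>1 the mode is (α−1)/(α+β−2), so α = mode·(κ−2)+1 = 0.4×29.5+1 = 12.80.
And β = (1−mode)·(κ−2)+1 = 0.6×29.5+1 = 18.70.

α = 12.80, β = 18.70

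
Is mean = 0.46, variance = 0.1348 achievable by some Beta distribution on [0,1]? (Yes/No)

A Beta with mean μ has variance μ(1−μ)/(α+β+1) < μ(1−μ).
Here μ(1−μ) = 0.46×0.54 = 0.2484, and 0.1348 < 0.2484.

Yes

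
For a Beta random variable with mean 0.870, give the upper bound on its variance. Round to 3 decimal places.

0.113

Var = μ(1−μ)/(α+β+1), which approaches μ(1−μ) as α+β → 0.
So the supremum is μ(1−μ) = 0.870×0.130 = 0.113.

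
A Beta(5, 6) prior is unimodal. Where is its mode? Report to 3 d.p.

The density x^(α−1)(1−x)^(β−1) is maximised at (α−1)/(α+β−2) = 4/9 = 0.444.

0.444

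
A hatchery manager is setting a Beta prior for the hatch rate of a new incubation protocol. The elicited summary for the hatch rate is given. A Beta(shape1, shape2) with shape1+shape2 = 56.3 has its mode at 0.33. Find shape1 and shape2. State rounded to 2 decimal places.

Since the density peak of Beta(shape1,shape2) is at (shape1−1)/(shape1+shape2−2),
shape1 = 1 + 0.33(56.3−2) = 18.92 and shape2 = 56.3 − 18.92 = 37.38.

shape1 = 18.92, shape2 = 37.38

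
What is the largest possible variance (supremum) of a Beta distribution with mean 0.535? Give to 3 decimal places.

0.249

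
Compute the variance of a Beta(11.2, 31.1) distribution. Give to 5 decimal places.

0.00450

α+β = 42.3 and αβ = 348.32, so Var = αβ/[(α+β)²(α+β+1)] = 348.32/77476.257 = 0.00450.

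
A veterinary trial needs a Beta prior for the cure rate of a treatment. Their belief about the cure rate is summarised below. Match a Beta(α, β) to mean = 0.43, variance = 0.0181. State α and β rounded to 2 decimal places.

α = 5.39, β = 7.15

Write ν = α+β; then α = μν and Var = μ(1−μ)/(ν+1).
ν = μ(1−μ)/Var − 1 = 0.2451/0.0181 − 1 = 12.5414.
α = 0.43·12.5414 = 5.39, β = 0.57·12.5414 = 7.15.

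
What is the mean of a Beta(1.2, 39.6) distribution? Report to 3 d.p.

E[X] = α/(α+β) = 1.2/40.8 = 0.029.

0.029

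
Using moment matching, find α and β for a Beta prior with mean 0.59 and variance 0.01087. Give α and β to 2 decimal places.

Write ν = α+β; then α = μν and Var = μ(1−μ)/(ν+1).
ν = μ(1−μ)/Var − 1 = 0.2419/0.01087 − 1 = 21.2539.
α = 0.59·21.2539 = 12.54, β = 0.41·21.2539 = 8.71.

α = 12.54, β = 8.71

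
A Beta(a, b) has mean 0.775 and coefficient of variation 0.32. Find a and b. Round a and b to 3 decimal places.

σ = CV·μ = 0.32×0.775 = 0.24800, so σ² = 0.061504.
s+1 = μ(1−μ)/σ² = 0.174375/0.061504 = 2.8352, so s = a+b = 1.8352.
a = μs = 1.422, b = (1−μ)s = 0.413.

a = 1.422, b = 0.413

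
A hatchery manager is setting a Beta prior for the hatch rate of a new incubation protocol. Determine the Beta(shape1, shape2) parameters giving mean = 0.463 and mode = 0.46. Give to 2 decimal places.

With s = shape1+shape2: μ = shape1/s and mode = (shape1−1)/(s−2). Eliminating shape1 = μs,
μs − 1 = m(s−2) ⇒ s(μ−m) = 1−2m ⇒ s = 0.08/0.003 = 26.6667.
So shape1 = μs = 12.35, shape2 = (1−μ)s = 14.32.

shape1 = 12.35, shape2 = 14.32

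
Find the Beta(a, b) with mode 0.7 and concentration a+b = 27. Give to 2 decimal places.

Since the density peak of Beta(a,b) is at (a−1)/(a+b−2),
a = 1 + 0.7(27−2) = 18.50 and b = 27 − 18.50 = 8.50.

a = 18.50, b = 8.50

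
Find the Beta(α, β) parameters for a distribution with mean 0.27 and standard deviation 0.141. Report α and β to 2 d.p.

Variance = 0.141² = 0.019881. The moment-matching identity α+β = μ(1−μ)/Var − 1 gives
α+β = 0.1971/0.019881 − 1 = 8.9140, so α = μ·8.9140 = 2.41 and β = (1−μ)·8.9140 = 6.51.

α = 2.41, β = 6.51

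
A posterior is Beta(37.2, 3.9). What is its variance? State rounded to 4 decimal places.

0.0020

μ = 37.2/41.1 = 0.905109; Var = μ(1−μ)/(α+β+1) = 0.0858863/42.1 = 0.0020.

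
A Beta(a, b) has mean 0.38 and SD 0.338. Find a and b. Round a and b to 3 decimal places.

a = 0.404, b = 0.659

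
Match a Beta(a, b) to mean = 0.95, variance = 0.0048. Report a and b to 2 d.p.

a = 8.45, b = 0.44

Write ν = a+b; then a = μν and Var = μ(1−μ)/(ν+1).
ν = μ(1−μ)/Var − 1 = 0.0475/0.0048 − 1 = 8.8958.
a = 0.95·8.8958 = 8.45, b = 0.05·8.8958 = 0.44.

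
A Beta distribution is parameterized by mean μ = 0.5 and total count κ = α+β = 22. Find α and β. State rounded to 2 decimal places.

α = 11.00, β = 11.00

Split κ in proportion μ : (1−μ): α = 0.5·22 = 11.00, β = 22 − 11.00 = 11.00.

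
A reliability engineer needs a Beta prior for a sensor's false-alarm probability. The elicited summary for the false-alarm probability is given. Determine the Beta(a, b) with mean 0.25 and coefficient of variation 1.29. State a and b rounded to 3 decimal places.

a = 0.201, b = 0.602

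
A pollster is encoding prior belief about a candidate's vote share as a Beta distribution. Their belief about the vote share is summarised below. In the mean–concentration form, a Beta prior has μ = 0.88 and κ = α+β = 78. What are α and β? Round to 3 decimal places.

α = 68.640, β = 9.360

Split κ in proportion μ : (1−μ): α = 0.88·78 = 68.640, β = 78 − 68.640 = 9.360.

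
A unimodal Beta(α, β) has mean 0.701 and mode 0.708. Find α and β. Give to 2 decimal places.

α = 41.66, β = 17.77

Let s = α+β. Mean gives α = μs = 0.701s; mode gives (α−1)/(s−2) = 0.708.
Substituting: 0.701s − 1 = 0.708(s−2) = 0.708s − 1.416, so -0.007s = -0.416 and s = 59.4286.
Then α = 0.701×59.4286 = 41.66 and β = s−α = 17.77.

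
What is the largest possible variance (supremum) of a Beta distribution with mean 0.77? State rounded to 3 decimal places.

0.177

For fixed mean μ the Beta variance is μ(1−μ)/(α+β+1), increasing as α+β decreases.
Its least upper bound (not attained) is μ(1−μ) = 0.77·0.23 = 0.177.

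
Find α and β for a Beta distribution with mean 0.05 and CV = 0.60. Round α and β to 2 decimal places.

α = 2.59, β = 49.19

Var = (CV·μ)² = (0.60×0.05)² = 0.000900.
α+β = μ(1−μ)/Var − 1 = 0.0475/0.000900 − 1 = 51.7778.
Thus α = 0.05·51.7778 = 2.59 and β = 0.95·51.7778 = 49.19.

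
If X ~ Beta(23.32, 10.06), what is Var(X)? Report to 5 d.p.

μ = 23.32/33.38 = 0.698622; Var = μ(1−μ)/(α+β+1) = 0.2105493/34.38 = 0.00612.

0.00612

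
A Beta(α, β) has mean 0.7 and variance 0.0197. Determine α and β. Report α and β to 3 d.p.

By moment matching, α+β = μ(1−μ)/σ² − 1 = (0.7·0.3)/0.0197 − 1 = 10.6599 − 1 = 9.6599.
Since α/(α+β) = μ, α = 0.7·9.6599 = 6.762 and β = 0.3·9.6599 = 2.898.

α = 6.762, β = 2.898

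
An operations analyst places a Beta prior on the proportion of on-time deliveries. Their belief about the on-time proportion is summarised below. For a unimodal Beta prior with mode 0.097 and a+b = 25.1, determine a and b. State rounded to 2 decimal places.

a = 3.24, b = 21.86

Since the density peak of Beta(a,b) is at (a−1)/(a+b−2),
a = 1 + 0.097(25.1−2) = 3.24 and b = 25.1 − 3.24 = 21.86.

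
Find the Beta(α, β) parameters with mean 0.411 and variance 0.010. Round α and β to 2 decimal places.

α = 9.54, β = 13.67

Let s = α+β. The Beta variance is μ(1−μ)/(s+1).
So s+1 = μ(1−μ)/σ² = (0.411×0.589)/0.010 = 0.242079/0.010 = 24.2079, giving s = 23.2079.
Then α = μs = 0.411×23.2079 = 9.54 and β = (1−μ)s = 0.589×23.2079 = 13.67.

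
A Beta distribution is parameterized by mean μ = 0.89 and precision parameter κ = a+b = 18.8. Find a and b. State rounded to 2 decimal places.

Split κ in proportion μ : (1−μ): a = 0.89·18.8 = 16.73, b = 18.8 − 16.73 = 2.07.

a = 16.73, b = 2.07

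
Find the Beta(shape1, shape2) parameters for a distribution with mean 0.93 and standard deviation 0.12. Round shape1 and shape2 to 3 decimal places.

σ² = 0.12² = 0.0144.
With s = shape1+shape2, Var = μ(1−μ)/(s+1), so s+1 = (0.93×0.07)/0.0144 = 4.5208 and s = 3.5208.
shape1 = μs = 3.274, shape2 = (1−μ)s = 0.246.

shape1 = 3.274, shape2 = 0.246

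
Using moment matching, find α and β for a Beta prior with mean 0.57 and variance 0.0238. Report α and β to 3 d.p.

α = 5.300, β = 3.998

Let s = α+β. The Beta variance is μ(1−μ)/(s+1).
So s+1 = μ(1−μ)/σ² = (0.57×0.43)/0.0238 = 0.2451/0.0238 = 10.2983, giving s = 9.2983.
Then α = μs = 0.57×9.2983 = 5.300 and β = (1−μ)s = 0.43×9.2983 = 3.998.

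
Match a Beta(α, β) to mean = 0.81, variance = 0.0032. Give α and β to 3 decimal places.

α = 38.146, β = 8.948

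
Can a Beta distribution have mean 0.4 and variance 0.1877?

Yes

A Beta with mean μ has variance μ(1−μ)/(α+β+1) < μ(1−μ).
Here μ(1−μ) = 0.4×0.6 = 0.24, and 0.1877 < 0.24.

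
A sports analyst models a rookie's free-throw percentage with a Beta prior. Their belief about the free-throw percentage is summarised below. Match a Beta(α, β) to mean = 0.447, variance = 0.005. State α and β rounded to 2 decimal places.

By moment matching, α+β = μ(1−μ)/σ² − 1 = (0.447·0.553)/0.005 − 1 = 49.4382 − 1 = 48.4382.
Since α/(α+β) = μ, α = 0.447·48.4382 = 21.65 and β = 0.553·48.4382 = 26.79.

α = 21.65, β = 26.79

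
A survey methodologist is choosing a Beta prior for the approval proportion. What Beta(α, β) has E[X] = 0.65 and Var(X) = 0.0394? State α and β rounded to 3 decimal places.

α = 3.103, β = 1.671

Let s = α+β. The Beta variance is μ(1−μ)/(s+1).
So s+1 = μ(1−μ)/σ² = (0.65×0.35)/0.0394 = 0.2275/0.0394 = 5.7741, giving s = 4.7741.
Then α = μs = 0.65×4.7741 = 3.103 and β = (1−μ)s = 0.35×4.7741 = 1.671.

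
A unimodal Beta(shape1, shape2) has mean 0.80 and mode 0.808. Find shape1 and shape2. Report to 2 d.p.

Let s = shape1+shape2. Mean gives shape1 = μs = 0.80s; mode gives (shape1−1)/(s−2) = 0.808.
Substituting: 0.80s − 1 = 0.808(s−2) = 0.808s − 1.616, so -0.008s = -0.616 and s = 77.0000.
Then shape1 = 0.80×77.0000 = 61.60 and shape2 = s−shape1 = 15.40.

shape1 = 61.60, shape2 = 15.40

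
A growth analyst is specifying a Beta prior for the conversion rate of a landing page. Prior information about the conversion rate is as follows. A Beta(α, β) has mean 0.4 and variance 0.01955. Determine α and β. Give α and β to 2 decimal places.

α = 4.51, β = 6.77

Write ν = α+β; then α = μν and Var = μ(1−μ)/(ν+1).
ν = μ(1−μ)/Var − 1 = 0.24/0.01955 − 1 = 11.2762.
α = 0.4·11.2762 = 4.51, β = 0.6·11.2762 = 6.77.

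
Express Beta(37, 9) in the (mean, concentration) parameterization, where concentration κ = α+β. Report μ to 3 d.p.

μ = 0.804, κ = 46

κ = α+β = 37+9 = 46; μ = α/κ = 37/46 = 0.804.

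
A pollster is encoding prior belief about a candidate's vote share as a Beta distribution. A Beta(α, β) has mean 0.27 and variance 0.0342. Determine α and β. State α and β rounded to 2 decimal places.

α = 1.29, β = 3.48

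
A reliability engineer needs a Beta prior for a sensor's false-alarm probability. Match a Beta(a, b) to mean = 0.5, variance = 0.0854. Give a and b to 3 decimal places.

a = 0.964, b = 0.964

Write ν = a+b; then a = μν and Var = μ(1−μ)/(ν+1).
ν = μ(1−μ)/Var − 1 = 0.25/0.0854 − 1 = 1.9274.
a = 0.5·1.9274 = 0.964, b = 0.5·1.9274 = 0.964.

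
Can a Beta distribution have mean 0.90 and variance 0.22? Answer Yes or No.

No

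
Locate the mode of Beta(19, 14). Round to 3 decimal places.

0.581

The density x^(α−1)(1−x)^(β−1) is maximised at (α−1)/(α+β−2) = 18/31 = 0.581.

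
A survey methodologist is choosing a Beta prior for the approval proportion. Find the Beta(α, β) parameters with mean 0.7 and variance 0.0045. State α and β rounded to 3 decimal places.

α = 31.967, β = 13.700

Write ν = α+β; then α = μν and Var = μ(1−μ)/(ν+1).
ν = μ(1−μ)/Var − 1 = 0.21/0.0045 − 1 = 45.6667.
α = 0.7·45.6667 = 31.967, β = 0.3·45.6667 = 13.700.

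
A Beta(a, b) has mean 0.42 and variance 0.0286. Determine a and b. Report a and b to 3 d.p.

Let s = a+b. The Beta variance is μ(1−μ)/(s+1).
So s+1 = μ(1−μ)/σ² = (0.42×0.58)/0.0286 = 0.2436/0.0286 = 8.5175, giving s = 7.5175.
Then a = μs = 0.42×7.5175 = 3.157 and b = (1−μ)s = 0.58×7.5175 = 4.360.

a = 3.157, b = 4.360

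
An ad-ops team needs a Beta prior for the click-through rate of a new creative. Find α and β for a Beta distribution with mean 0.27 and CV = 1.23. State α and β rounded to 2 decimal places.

α = 0.21, β = 0.57

σ = CV·μ = 1.23×0.27 = 0.33210, so σ² = 0.110290.
s+1 = μ(1−μ)/σ² = 0.1971/0.110290 = 1.7871, so s = α+β = 0.7871.
α = μs = 0.21, β = (1−μ)s = 0.57.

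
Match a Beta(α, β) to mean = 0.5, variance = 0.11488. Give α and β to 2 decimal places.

α = 0.59, β = 0.59

Write ν = α+β; then α = μν and Var = μ(1−μ)/(ν+1).
ν = μ(1−μ)/Var − 1 = 0.25/0.11488 − 1 = 1.1762.
α = 0.5·1.1762 = 0.59, β = 0.5·1.1762 = 0.59.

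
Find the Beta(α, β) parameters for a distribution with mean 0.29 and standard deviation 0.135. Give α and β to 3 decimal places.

α = 2.986, β = 7.311

σ² = 0.135² = 0.018225.
With s = α+β, Var = μ(1−μ)/(s+1), so s+1 = (0.29×0.71)/0.018225 = 11.2977 and s = 10.2977.
α = μs = 2.986, β = (1−μ)s = 7.311.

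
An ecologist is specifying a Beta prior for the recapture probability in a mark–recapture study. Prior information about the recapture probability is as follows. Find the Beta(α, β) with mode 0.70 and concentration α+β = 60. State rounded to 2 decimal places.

α = 41.60, β = 18.40

Since the density peak of Beta(α,β) is at (α−1)/(α+β−2),
α = 1 + 0.70(60−2) = 41.60 and β = 60 − 41.60 = 18.40.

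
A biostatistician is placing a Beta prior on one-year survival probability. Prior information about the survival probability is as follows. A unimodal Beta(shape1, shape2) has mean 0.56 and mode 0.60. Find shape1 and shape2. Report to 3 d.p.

shape1 = 2.800, shape2 = 2.200

With s = shape1+shape2: μ = shape1/s and mode = (shape1−1)/(s−2). Eliminating shape1 = μs,
μs − 1 = m(s−2) ⇒ s(μ−m) = 1−2m ⇒ s = -0.20/-0.04 = 5.0000.
So shape1 = μs = 2.800, shape2 = (1−μ)s = 2.200.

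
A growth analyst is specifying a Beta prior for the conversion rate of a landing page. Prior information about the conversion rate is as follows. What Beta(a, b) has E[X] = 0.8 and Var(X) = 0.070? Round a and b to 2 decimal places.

Write ν = a+b; then a = μν and Var = μ(1−μ)/(ν+1).
ν = μ(1−μ)/Var − 1 = 0.16/0.070 − 1 = 1.2857.
a = 0.8·1.2857 = 1.03, b = 0.2·1.2857 = 0.26.

a = 1.03, b = 0.26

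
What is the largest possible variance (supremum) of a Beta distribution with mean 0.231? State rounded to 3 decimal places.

Var = μ(1−μ)/(α+β+1), which approaches μ(1−μ) as α+β → 0.
So the supremum is μ(1−μ) = 0.231×0.769 = 0.178.

0.178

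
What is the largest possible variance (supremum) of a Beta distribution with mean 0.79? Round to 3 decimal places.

0.166

For fixed mean μ the Beta variance is μ(1−μ)/(α+β+1), increasing as α+β decreases.
Its least upper bound (not attained) is μ(1−μ) = 0.79·0.21 = 0.166.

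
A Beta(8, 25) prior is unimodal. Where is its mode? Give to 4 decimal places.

The density x^(α−1)(1−x)^(β−1) is maximised at (α−1)/(α+β−2) = 7/31 = 0.2258.

0.2258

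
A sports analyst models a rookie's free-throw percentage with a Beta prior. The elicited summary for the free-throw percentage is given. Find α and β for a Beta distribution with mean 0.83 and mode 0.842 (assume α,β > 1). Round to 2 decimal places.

α = 47.31, β = 9.69

Let s = α+β. Mean gives α = μs = 0.83s; mode gives (α−1)/(s−2) = 0.842.
Substituting: 0.83s − 1 = 0.842(s−2) = 0.842s − 1.684, so -0.012s = -0.684 and s = 57.0000.
Then α = 0.83×57.0000 = 47.31 and β = s−α = 9.69.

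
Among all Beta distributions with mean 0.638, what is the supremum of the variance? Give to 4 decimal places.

Var = μ(1−μ)/(α+β+1), which approaches μ(1−μ) as α+β → 0.
So the supremum is μ(1−μ) = 0.638×0.362 = 0.2310.

0.2310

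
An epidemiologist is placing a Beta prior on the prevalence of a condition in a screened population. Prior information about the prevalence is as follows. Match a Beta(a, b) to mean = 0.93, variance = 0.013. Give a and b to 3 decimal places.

a = 3.727, b = 0.281

By moment matching, a+b = μ(1−μ)/σ² − 1 = (0.93·0.07)/0.013 − 1 = 5.0077 − 1 = 4.0077.
Since a/(a+b) = μ, a = 0.93·4.0077 = 3.727 and b = 0.07·4.0077 = 0.281.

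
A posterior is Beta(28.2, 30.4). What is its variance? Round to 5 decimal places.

μ = 28.2/58.6 = 0.481229; Var = μ(1−μ)/(α+β+1) = 0.2496476/59.6 = 0.00419.

0.00419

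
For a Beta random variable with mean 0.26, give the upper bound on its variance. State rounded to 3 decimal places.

For fixed mean μ the Beta variance is μ(1−μ)/(α+β+1), increasing as α+β decreases.
Its least upper bound (not attained) is μ(1−μ) = 0.26·0.74 = 0.192.

0.192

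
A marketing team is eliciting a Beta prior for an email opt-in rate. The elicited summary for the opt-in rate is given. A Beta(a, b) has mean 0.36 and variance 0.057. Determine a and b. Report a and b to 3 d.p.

a = 1.095, b = 1.947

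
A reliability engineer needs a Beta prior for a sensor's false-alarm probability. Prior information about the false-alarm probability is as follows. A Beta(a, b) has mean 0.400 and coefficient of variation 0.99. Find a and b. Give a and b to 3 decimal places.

σ = CV·μ = 0.99×0.400 = 0.39600, so σ² = 0.156816.
s+1 = μ(1−μ)/σ² = 0.240000/0.156816 = 1.5305, so s = a+b = 0.5305.
a = μs = 0.212, b = (1−μ)s = 0.318.

a = 0.212, b = 0.318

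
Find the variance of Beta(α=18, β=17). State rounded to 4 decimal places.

μ = 18/35 = 0.514286; Var = μ(1−μ)/(α+β+1) = 0.2497959/36 = 0.0069.

0.0069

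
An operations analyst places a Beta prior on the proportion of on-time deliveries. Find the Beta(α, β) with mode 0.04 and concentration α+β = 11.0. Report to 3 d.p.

α = 1.360, β = 9.640

Mode = (α−1)/(κ−2) with κ = α+β, so α−1 = 0.04·9.0 = 0.360.
α = 1.360; β = κ − α = 9.640.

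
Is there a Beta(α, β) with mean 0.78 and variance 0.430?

For any Beta, Var(X) < E[X]·(1−E[X]).
Here μ(1−μ) = 0.78×0.22 = 0.1716, and 0.430 ≥ 0.1716.

No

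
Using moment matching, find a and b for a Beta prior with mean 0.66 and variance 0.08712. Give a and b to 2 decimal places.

a = 1.04, b = 0.54

Write ν = a+b; then a = μν and Var = μ(1−μ)/(ν+1).
ν = μ(1−μ)/Var − 1 = 0.2244/0.08712 − 1 = 1.5758.
a = 0.66·1.5758 = 1.04, b = 0.34·1.5758 = 0.54.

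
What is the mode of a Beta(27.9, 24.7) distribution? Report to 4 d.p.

0.5316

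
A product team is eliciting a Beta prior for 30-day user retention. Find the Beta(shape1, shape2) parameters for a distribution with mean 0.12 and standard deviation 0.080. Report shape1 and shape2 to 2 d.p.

shape1 = 1.86, shape2 = 13.64

σ² = 0.080² = 0.006400.
With s = shape1+shape2, Var = μ(1−μ)/(s+1), so s+1 = (0.12×0.88)/0.006400 = 16.5000 and s = 15.5000.
shape1 = μs = 1.86, shape2 = (1−μ)s = 13.64.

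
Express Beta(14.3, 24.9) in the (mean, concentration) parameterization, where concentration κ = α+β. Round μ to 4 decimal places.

μ = 0.3648, κ = 39.2

κ = α+β = 14.3+24.9 = 39.2; μ = α/κ = 14.3/39.2 = 0.3648.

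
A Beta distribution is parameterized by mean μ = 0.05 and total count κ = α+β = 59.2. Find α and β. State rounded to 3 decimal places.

α = 2.960, β = 56.240

α = μκ = 0.05×59.2 = 2.960 and β = (1−μ)κ = 0.95×59.2 = 56.240.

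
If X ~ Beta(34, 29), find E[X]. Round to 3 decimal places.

0.540

E[X] = α/(α+β) = 34/63 = 0.540.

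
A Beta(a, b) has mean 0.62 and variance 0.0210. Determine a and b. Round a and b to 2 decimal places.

a = 6.34, b = 3.88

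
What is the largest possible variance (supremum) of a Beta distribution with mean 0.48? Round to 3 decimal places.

0.250

For fixed mean μ the Beta variance is μ(1−μ)/(α+β+1), increasing as α+β decreases.
Its least upper bound (not attained) is μ(1−μ) = 0.48·0.52 = 0.250.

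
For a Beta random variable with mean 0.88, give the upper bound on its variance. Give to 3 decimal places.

0.106

Var = μ(1−μ)/(α+β+1), which approaches μ(1−μ) as α+β → 0.
So the supremum is μ(1−μ) = 0.88×0.12 = 0.106.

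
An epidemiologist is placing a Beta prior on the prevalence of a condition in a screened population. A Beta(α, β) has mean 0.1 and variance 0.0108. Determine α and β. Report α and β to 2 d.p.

α = 0.73, β = 6.60

Let s = α+β. The Beta variance is μ(1−μ)/(s+1).
So s+1 = μ(1−μ)/σ² = (0.1×0.9)/0.0108 = 0.09/0.0108 = 8.3333, giving s = 7.3333.
Then α = μs = 0.1×7.3333 = 0.73 and β = (1−μ)s = 0.9×7.3333 = 6.60.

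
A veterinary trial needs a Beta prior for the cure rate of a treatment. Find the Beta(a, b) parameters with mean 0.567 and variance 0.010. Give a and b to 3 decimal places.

a = 13.353, b = 10.198

Write ν = a+b; then a = μν and Var = μ(1−μ)/(ν+1).
ν = μ(1−μ)/Var − 1 = 0.245511/0.010 − 1 = 23.5511.
a = 0.567·23.5511 = 13.353, b = 0.433·23.5511 = 10.198.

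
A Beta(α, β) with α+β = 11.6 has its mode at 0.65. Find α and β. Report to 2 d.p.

Mode = (α−1)/(κ−2) with κ = α+β, so α−1 = 0.65·9.6 = 6.24.
α = 7.24; β = κ − α = 4.36.

α = 7.24, β = 4.36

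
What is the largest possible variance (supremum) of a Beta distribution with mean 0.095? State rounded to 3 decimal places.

0.086

For fixed mean μ the Beta variance is μ(1−μ)/(α+β+1), increasing as α+β decreases.
Its least upper bound (not attained) is μ(1−μ) = 0.095·0.905 = 0.086.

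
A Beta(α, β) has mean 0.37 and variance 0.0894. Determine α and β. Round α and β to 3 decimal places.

Write ν = α+β; then α = μν and Var = μ(1−μ)/(ν+1).
ν = μ(1−μ)/Var − 1 = 0.2331/0.0894 − 1 = 1.6074.
α = 0.37·1.6074 = 0.595, β = 0.63·1.6074 = 1.013.

α = 0.595, β = 1.013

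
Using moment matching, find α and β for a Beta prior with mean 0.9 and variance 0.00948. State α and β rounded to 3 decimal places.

Write ν = α+β; then α = μν and Var = μ(1−μ)/(ν+1).
ν = μ(1−μ)/Var − 1 = 0.09/0.00948 − 1 = 8.4937.
α = 0.9·8.4937 = 7.644, β = 0.1·8.4937 = 0.849.

α = 7.644, β = 0.849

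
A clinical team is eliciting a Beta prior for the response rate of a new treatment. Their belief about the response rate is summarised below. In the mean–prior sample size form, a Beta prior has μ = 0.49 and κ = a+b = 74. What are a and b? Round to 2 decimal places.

a = 36.26, b = 37.74

a = μκ = 0.49×74 = 36.26 and b = (1−μ)κ = 0.51×74 = 37.74.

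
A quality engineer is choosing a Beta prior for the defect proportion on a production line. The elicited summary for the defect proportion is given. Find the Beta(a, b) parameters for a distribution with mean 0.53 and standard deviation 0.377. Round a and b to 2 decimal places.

First σ² = 0.142129. Setting a = μn, b = (1−μ)n with n = a+b,
μ(1−μ)/(n+1) = 0.142129 ⇒ n+1 = 0.2491/0.142129 = 1.7526 ⇒ n = 0.7526.
Hence a = 0.53×0.7526 = 0.40, b = 0.47×0.7526 = 0.35.

a = 0.40, b = 0.35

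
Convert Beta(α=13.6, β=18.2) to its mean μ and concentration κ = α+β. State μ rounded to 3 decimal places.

κ = α+β = 13.6+18.2 = 31.8; μ = α/κ = 13.6/31.8 = 0.428.

μ = 0.428, κ = 31.8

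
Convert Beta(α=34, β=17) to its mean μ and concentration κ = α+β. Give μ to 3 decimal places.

μ = 0.667, κ = 51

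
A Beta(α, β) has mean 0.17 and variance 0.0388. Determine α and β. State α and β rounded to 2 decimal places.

α = 0.45, β = 2.19

Write ν = α+β; then α = μν and Var = μ(1−μ)/(ν+1).
ν = μ(1−μ)/Var − 1 = 0.1411/0.0388 − 1 = 2.6366.
α = 0.17·2.6366 = 0.45, β = 0.83·2.6366 = 2.19.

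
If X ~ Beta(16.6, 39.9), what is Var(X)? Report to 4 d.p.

0.0036

μ = 16.6/56.5 = 0.293805; Var = μ(1−μ)/(α+β+1) = 0.2074837/57.5 = 0.0036.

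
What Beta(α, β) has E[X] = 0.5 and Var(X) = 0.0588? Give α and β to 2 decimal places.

Write ν = α+β; then α = μν and Var = μ(1−μ)/(ν+1).
ν = μ(1−μ)/Var − 1 = 0.25/0.0588 − 1 = 3.2517.
α = 0.5·3.2517 = 1.63, β = 0.5·3.2517 = 1.63.

α = 1.63, β = 1.63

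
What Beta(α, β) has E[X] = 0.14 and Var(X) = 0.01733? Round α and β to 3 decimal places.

α = 0.833, β = 5.115

Let s = α+β. The Beta variance is μ(1−μ)/(s+1).
So s+1 = μ(1−μ)/σ² = (0.14×0.86)/0.01733 = 0.1204/0.01733 = 6.9475, giving s = 5.9475.
Then α = μs = 0.14×5.9475 = 0.833 and β = (1−μ)s = 0.86×5.9475 = 5.115.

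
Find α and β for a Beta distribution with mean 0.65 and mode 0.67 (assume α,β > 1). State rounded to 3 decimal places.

With s = α+β: μ = α/s and mode = (α−1)/(s−2). Eliminating α = μs,
μs − 1 = m(s−2) ⇒ s(μ−m) = 1−2m ⇒ s = -0.34/-0.02 = 17.0000.
So α = μs = 11.050, β = (1−μ)s = 5.950.

α = 11.050, β = 5.950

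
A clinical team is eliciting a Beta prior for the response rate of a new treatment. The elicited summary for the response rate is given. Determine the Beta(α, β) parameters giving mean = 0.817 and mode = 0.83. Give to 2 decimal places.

Let s = α+β. Mean gives α = μs = 0.817s; mode gives (α−1)/(s−2) = 0.83.
Substituting: 0.817s − 1 = 0.83(s−2) = 0.83s − 1.66, so -0.013s = -0.66 and s = 50.7692.
Then α = 0.817×50.7692 = 41.48 and β = s−α = 9.29.

α = 41.48, β = 9.29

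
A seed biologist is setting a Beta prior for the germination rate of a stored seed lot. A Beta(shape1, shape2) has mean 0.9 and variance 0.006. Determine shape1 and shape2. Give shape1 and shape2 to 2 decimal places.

shape1 = 12.60, shape2 = 1.40

By moment matching, shape1+shape2 = μ(1−μ)/σ² − 1 = (0.9·0.1)/0.006 − 1 = 15.0000 − 1 = 14.0000.
Since shape1/(shape1+shape2) = μ, shape1 = 0.9·14.0000 = 12.60 and shape2 = 0.1·14.0000 = 1.40.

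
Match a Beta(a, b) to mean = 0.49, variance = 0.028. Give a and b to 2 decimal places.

a = 3.88, b = 4.04

Write ν = a+b; then a = μν and Var = μ(1−μ)/(ν+1).
ν = μ(1−μ)/Var − 1 = 0.2499/0.028 − 1 = 7.9250.
a = 0.49·7.9250 = 3.88, b = 0.51·7.9250 = 4.04.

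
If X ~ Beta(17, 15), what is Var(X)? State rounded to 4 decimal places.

μ = 17/32 = 0.531250; Var = μ(1−μ)/(α+β+1) = 0.2490234/33 = 0.0075.

0.0075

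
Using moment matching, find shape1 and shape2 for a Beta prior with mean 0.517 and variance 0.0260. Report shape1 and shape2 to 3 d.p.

Write ν = shape1+shape2; then shape1 = μν and Var = μ(1−μ)/(ν+1).
ν = μ(1−μ)/Var − 1 = 0.249711/0.0260 − 1 = 8.6043.
shape1 = 0.517·8.6043 = 4.448, shape2 = 0.483·8.6043 = 4.156.

shape1 = 4.448, shape2 = 4.156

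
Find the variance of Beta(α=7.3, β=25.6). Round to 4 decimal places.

0.0051

Var = αβ/[(α+β)²(α+β+1)] = (7.3×25.6)/(32.9²×33.9) = 186.88/36693.699 = 0.0051.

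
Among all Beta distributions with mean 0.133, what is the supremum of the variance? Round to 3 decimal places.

0.115

For fixed mean μ the Beta variance is μ(1−μ)/(α+β+1), increasing as α+β decreases.
Its least upper bound (not attained) is μ(1−μ) = 0.133·0.867 = 0.115.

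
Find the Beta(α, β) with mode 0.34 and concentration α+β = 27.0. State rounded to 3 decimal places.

Since the density peak of Beta(α,β) is at (α−1)/(α+β−2),
α = 1 + 0.34(27.0−2) = 9.500 and β = 27.0 − 9.500 = 17.500.

α = 9.500, β = 17.500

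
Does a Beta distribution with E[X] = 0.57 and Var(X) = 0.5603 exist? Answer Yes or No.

The Beta variance bound is σ² < μ(1−μ).
Here μ(1−μ) = 0.57×0.43 = 0.2451, and 0.5603 ≥ 0.2451.

No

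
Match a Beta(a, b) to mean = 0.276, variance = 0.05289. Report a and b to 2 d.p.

a = 0.77, b = 2.01

By moment matching, a+b = μ(1−μ)/σ² − 1 = (0.276·0.724)/0.05289 − 1 = 3.7781 − 1 = 2.7781.
Since a/(a+b) = μ, a = 0.276·2.7781 = 0.77 and b = 0.724·2.7781 = 2.01.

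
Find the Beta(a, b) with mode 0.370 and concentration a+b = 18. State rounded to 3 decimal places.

Since the density peak of Beta(a,b) is at (a−1)/(a+b−2),
a = 1 + 0.370(18−2) = 6.920 and b = 18 − 6.920 = 11.080.

a = 6.920, b = 11.080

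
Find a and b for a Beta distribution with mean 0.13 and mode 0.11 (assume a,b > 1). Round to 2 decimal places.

a = 5.07, b = 33.93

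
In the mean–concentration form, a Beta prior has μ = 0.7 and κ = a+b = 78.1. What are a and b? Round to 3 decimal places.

Split κ in proportion μ : (1−μ): a = 0.7·78.1 = 54.670, b = 78.1 − 54.670 = 23.430.

a = 54.670, b = 23.430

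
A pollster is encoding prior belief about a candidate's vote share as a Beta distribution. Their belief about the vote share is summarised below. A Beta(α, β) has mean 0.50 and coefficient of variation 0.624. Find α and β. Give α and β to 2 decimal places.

α = 0.78, β = 0.78

Var = (CV·μ)² = (0.624×0.50)² = 0.097344.
α+β = μ(1−μ)/Var − 1 = 0.2500/0.097344 − 1 = 1.5682.
Thus α = 0.50·1.5682 = 0.78 and β = 0.50·1.5682 = 0.78.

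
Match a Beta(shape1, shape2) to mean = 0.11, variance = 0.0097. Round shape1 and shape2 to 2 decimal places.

shape1 = 1.00, shape2 = 8.09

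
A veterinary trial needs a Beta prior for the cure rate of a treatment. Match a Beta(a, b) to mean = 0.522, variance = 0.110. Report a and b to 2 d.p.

a = 0.66, b = 0.61

Let s = a+b. The Beta variance is μ(1−μ)/(s+1).
So s+1 = μ(1−μ)/σ² = (0.522×0.478)/0.110 = 0.249516/0.110 = 2.2683, giving s = 1.2683.
Then a = μs = 0.522×1.2683 = 0.66 and b = (1−μ)s = 0.478×1.2683 = 0.61.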